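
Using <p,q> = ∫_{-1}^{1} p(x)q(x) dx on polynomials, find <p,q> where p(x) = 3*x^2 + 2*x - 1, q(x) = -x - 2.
<p,q> = -4/3

Expand the product: p(x)·q(x) = -3*x^3 - 8*x^2 - 3*x + 2.
∫_{-1}^{1} of each monomial x^k gives [2/(k+1) if k even, 0 if k odd]. Integrating term-by-term (or equivalently evaluating the antiderivative F(x) = -3*x^4/4 - 8*x^3/3 - 3*x^2/2 + 2*x at the endpoints):
  F(1) − F(−1) = -35/12 − (-19/12) = -4/3.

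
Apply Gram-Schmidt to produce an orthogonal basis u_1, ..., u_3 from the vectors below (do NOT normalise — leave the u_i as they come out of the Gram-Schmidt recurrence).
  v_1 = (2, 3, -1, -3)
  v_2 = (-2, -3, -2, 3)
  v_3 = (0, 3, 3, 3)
Orthogonal basis:
  u_1 = (2, 3, -1, -3)
  u_2 = (-6/23, -9/23, -66/23, 9/23)
  u_3 = (0, 3, 0, 3)

Apply the Gram-Schmidt recurrence
  u_1 = v_1
  u_i = v_i − Σ_{j<i} ((v_i · u_j) / (u_j · u_j)) · u_j.

Step by step this gives:
  u_1 = (2, 3, -1, -3)
  u_2 = (-6/23, -9/23, -66/23, 9/23)
  u_3 = (0, 3, 0, 3)

Orthogonality check:
  u_2 · u_1 = 0 (should be 0)
  u_3 · u_1 = 0 (should be 0)
  u_3 · u_2 = 0 (should be 0)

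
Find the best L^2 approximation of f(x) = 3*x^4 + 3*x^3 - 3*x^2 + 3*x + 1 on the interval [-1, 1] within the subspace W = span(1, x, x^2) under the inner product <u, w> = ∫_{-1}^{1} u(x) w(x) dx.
g(x) = -3*x^2/7 + 24*x/5 + 26/35

The best approximation g ∈ W is the orthogonal projection of f onto W. Writing g = a_0 + a_1 x + a_2 x^2, the coefficients solve the normal equations G · a = b where
  G_{ij} = <φ_i, φ_j> and b_i = <f, φ_i>, with φ_0 = 1, φ_1 = x, φ_2 = x^2.
G =
  [2, 0, 2/3]
  [0, 2/3, 0]
  [2/3, 0, 2/5],
b = (6/5, 16/5, 34/105).
Solving gives a_0 = 26/35, a_1 = 24/5, a_2 = -3/7, so
  g(x) = -3*x^2/7 + 24*x/5 + 26/35.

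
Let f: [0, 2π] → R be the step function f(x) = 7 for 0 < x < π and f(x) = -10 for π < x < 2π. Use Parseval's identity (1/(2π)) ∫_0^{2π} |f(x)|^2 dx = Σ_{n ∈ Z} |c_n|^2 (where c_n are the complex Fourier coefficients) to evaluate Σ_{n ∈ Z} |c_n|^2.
Σ |c_n|^2 = 149/2

Parseval equates the L^2 energy of f (normalised by 1/(2π)) with the ℓ^2 sum of its Fourier coefficients: (1/(2π)) ∫_0^{2π} |f|^2 = Σ |c_n|^2.
Compute the left side: (1/(2π)) [∫_0^π 7^2 dx + ∫_π^{2π} (-10)^2 dx] = (1/(2π)) · (49π + 100π) = (49 + 100)/2 = 149/2.
So Σ_{n ∈ Z} |c_n|^2 = 149/2.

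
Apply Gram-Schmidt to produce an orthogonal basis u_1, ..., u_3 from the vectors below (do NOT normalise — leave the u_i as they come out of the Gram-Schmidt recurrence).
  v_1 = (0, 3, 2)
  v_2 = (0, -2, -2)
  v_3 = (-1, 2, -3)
Orthogonal basis:
  u_1 = (0, 3, 2)
  u_2 = (0, 4/13, -6/13)
  u_3 = (-1, 0, 0)

Apply the Gram-Schmidt recurrence
  u_1 = v_1
  u_i = v_i − Σ_{j<i} ((v_i · u_j) / (u_j · u_j)) · u_j.

Step by step this gives:
  u_1 = (0, 3, 2)
  u_2 = (0, 4/13, -6/13)
  u_3 = (-1, 0, 0)

Orthogonality check:
  u_2 · u_1 = 0 (should be 0)
  u_3 · u_1 = 0 (should be 0)
  u_3 · u_2 = 0 (should be 0)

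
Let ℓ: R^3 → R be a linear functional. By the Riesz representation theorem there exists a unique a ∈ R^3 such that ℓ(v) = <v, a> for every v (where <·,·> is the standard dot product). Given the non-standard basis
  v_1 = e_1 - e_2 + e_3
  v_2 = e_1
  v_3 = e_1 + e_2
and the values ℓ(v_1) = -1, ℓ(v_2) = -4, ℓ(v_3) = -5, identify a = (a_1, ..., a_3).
a = (-4, -1, 2)

Write a = (a_1, ..., a_3) in the standard basis. For each basis vector v_i, ℓ(v_i) = <v_i, a> is a linear equation in the a_j's. Collect the n equations into a matrix system V a = ℓ, where row i of V is v_i (expressed in the standard basis). Since V is invertible (lower-triangular with 1s on the diagonal, up to permutation), solve by back-substitution:
  V =
[[1, -1, 1],
 [1, 0, 0],
 [1, 1, 0]]
  V a = (-1, -4, -5)
Solving gives a = (-4, -1, 2).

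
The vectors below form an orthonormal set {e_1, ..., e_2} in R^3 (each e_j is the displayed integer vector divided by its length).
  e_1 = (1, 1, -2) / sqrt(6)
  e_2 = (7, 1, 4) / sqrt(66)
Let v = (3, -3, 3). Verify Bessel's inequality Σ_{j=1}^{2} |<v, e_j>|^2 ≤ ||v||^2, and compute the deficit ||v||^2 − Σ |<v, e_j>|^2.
Σ |<v, e_j>|^2 = 216/11; ||v||^2 = 27; deficit = 81/11

Write each e_j = u_j / sqrt(<u_j, u_j>) where u_j is the displayed integer vector. Then <v, e_j> = <v, u_j> / sqrt(<u_j, u_j>), so |<v, e_j>|^2 = <v, u_j>^2 / <u_j, u_j>.
Coefficients: <v, e_1> = -6/sqrt(6), <v, e_2> = 30/sqrt(66).
Square and sum: Σ |<v, e_j>|^2 = 216/11.
Compute ||v||^2 = v·v = 27.
Deficit = 27 − 216/11 = 81/11 ≥ 0, confirming Bessel's inequality. (The deficit equals ||v − Σ <v,e_j> e_j||^2, the squared distance from v to span{e_j}.)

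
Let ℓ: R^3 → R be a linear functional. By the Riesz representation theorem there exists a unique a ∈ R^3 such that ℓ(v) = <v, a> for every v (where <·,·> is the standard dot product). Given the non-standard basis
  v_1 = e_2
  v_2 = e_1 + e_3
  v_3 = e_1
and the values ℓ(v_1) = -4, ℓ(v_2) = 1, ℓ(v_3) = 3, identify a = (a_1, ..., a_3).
a = (3, -4, -2)

Write a = (a_1, ..., a_3) in the standard basis. For each basis vector v_i, ℓ(v_i) = <v_i, a> is a linear equation in the a_j's. Collect the n equations into a matrix system V a = ℓ, where row i of V is v_i (expressed in the standard basis). Since V is invertible (lower-triangular with 1s on the diagonal, up to permutation), solve by back-substitution:
  V =
[[0, 1, 0],
 [1, 0, 1],
 [1, 0, 0]]
  V a = (-4, 1, 3)
Solving gives a = (3, -4, -2).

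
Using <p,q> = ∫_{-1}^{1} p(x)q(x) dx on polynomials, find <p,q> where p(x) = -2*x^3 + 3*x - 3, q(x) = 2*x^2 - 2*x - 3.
<p,q> = 58/5

Expand the product: p(x)·q(x) = -4*x^5 + 4*x^4 + 12*x^3 - 12*x^2 - 3*x + 9.
∫_{-1}^{1} of each monomial x^k gives [2/(k+1) if k even, 0 if k odd]. Integrating term-by-term (or equivalently evaluating the antiderivative F(x) = -2*x^6/3 + 4*x^5/5 + 3*x^4 - 4*x^3 - 3*x^2/2 + 9*x at the endpoints):
  F(1) − F(−1) = 199/30 − (-149/30) = 58/5.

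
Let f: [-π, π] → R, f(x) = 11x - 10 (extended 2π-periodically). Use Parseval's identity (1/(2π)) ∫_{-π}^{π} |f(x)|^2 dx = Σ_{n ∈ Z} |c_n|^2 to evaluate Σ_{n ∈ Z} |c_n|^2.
Σ |c_n|^2 = 121π^2/3 + 100

Expand and integrate term by term over [-π, π]:
  ∫ (11x)^2 dx = 121·(2π^3/3); ∫ 2·11·(-10)·x dx = 0 (odd integrand); ∫ (-10)^2 dx = 100·2π.
So (1/(2π)) ∫_{-π}^{π} (11x - 10)^2 dx = 121π^2/3 + 100 = 121π^2/3 + 100.
Parseval ⇒ Σ |c_n|^2 = 121π^2/3 + 100.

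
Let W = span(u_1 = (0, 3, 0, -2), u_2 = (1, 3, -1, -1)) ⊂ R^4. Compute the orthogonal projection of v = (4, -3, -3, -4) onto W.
proj_W(v) = (37/35, 9/35, -37/35, 31/35)

Set up U = [u_1 | ... | u_2] ∈ R^(4×2). The projector onto W = col(U) is P = U (U^T U)^(-1) U^T.
Compute U^T U =
  [13, 11]
  [11, 12],
and U^T v = (-1, 2).
Solve U^T U · c = U^T v for the coefficients: c = (-34/35, 37/35). The projection is proj_W(v) = U c.
Check: (v - proj_W(v)) · u_1 = 0  (should be 0).
Check: (v - proj_W(v)) · u_2 = 0  (should be 0).
Result: proj_W(v) = (37/35, 9/35, -37/35, 31/35).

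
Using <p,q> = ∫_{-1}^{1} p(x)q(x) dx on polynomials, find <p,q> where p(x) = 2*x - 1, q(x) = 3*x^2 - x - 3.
<p,q> = 8/3

Expand the product: p(x)·q(x) = 6*x^3 - 5*x^2 - 5*x + 3.
∫_{-1}^{1} of each monomial x^k gives [2/(k+1) if k even, 0 if k odd]. Integrating term-by-term (or equivalently evaluating the antiderivative F(x) = 3*x^4/2 - 5*x^3/3 - 5*x^2/2 + 3*x at the endpoints):
  F(1) − F(−1) = 1/3 − (-7/3) = 8/3.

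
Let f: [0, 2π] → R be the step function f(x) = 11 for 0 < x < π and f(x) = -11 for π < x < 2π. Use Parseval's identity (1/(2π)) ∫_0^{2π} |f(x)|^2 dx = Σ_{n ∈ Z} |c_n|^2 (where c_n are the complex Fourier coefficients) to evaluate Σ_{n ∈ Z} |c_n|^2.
Σ |c_n|^2 = 121

Parseval equates the L^2 energy of f (normalised by 1/(2π)) with the ℓ^2 sum of its Fourier coefficients: (1/(2π)) ∫_0^{2π} |f|^2 = Σ |c_n|^2.
Compute the left side: (1/(2π)) [∫_0^π 11^2 dx + ∫_π^{2π} (-11)^2 dx] = (1/(2π)) · (121π + 121π) = (121 + 121)/2 = 121.
So Σ_{n ∈ Z} |c_n|^2 = 121.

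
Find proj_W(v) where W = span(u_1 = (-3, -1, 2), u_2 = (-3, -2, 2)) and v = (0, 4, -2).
proj_W(v) = (12/13, 4, -8/13)

Set up U = [u_1 | ... | u_2] ∈ R^(3×2). The projector onto W = col(U) is P = U (U^T U)^(-1) U^T.
Compute U^T U =
  [14, 15]
  [15, 17],
and U^T v = (-8, -12).
Solve U^T U · c = U^T v for the coefficients: c = (44/13, -48/13). The projection is proj_W(v) = U c.
Check: (v - proj_W(v)) · u_1 = 0  (should be 0).
Check: (v - proj_W(v)) · u_2 = 0  (should be 0).
Result: proj_W(v) = (12/13, 4, -8/13).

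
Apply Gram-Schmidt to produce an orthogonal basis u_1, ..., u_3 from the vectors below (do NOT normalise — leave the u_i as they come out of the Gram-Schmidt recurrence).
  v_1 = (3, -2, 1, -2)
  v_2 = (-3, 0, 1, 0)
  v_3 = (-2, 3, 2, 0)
Orthogonal basis:
  u_1 = (3, -2, 1, -2)
  u_2 = (-5/3, -8/9, 13/9, -8/9)
  u_3 = (17/29, 69/29, 51/29, -18/29)

Apply the Gram-Schmidt recurrence
  u_1 = v_1
  u_i = v_i − Σ_{j<i} ((v_i · u_j) / (u_j · u_j)) · u_j.

Step by step this gives:
  u_1 = (3, -2, 1, -2)
  u_2 = (-5/3, -8/9, 13/9, -8/9)
  u_3 = (17/29, 69/29, 51/29, -18/29)

Orthogonality check:
  u_2 · u_1 = 0 (should be 0)
  u_3 · u_1 = 0 (should be 0)
  u_3 · u_2 = 0 (should be 0)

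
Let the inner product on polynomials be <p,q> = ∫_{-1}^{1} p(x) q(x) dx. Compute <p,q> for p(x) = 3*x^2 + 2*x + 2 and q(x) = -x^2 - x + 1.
<p,q> = 32/15

Expand the product: p(x)·q(x) = -3*x^4 - 5*x^3 - x^2 + 2.
∫_{-1}^{1} of each monomial x^k gives [2/(k+1) if k even, 0 if k odd]. Integrating term-by-term (or equivalently evaluating the antiderivative F(x) = -3*x^5/5 - 5*x^4/4 - x^3/3 + 2*x at the endpoints):
  F(1) − F(−1) = -11/60 − (-139/60) = 32/15.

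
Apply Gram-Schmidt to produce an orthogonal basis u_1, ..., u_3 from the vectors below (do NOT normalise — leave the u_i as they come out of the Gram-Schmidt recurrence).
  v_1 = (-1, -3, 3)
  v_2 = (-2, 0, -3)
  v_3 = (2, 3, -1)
Orthogonal basis:
  u_1 = (-1, -3, 3)
  u_2 = (-45/19, -21/19, -36/19)
  u_3 = (-3/22, 3/22, 1/11)

Apply the Gram-Schmidt recurrence
  u_1 = v_1
  u_i = v_i − Σ_{j<i} ((v_i · u_j) / (u_j · u_j)) · u_j.

Step by step this gives:
  u_1 = (-1, -3, 3)
  u_2 = (-45/19, -21/19, -36/19)
  u_3 = (-3/22, 3/22, 1/11)

Orthogonality check:
  u_2 · u_1 = 0 (should be 0)
  u_3 · u_1 = 0 (should be 0)
  u_3 · u_2 = 0 (should be 0)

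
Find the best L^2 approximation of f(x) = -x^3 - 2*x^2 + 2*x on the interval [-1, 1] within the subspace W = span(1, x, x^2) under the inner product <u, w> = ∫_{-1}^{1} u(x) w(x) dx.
g(x) = -2*x^2 + 7*x/5

The best approximation g ∈ W is the orthogonal projection of f onto W. Writing g = a_0 + a_1 x + a_2 x^2, the coefficients solve the normal equations G · a = b where
  G_{ij} = <φ_i, φ_j> and b_i = <f, φ_i>, with φ_0 = 1, φ_1 = x, φ_2 = x^2.
G =
  [2, 0, 2/3]
  [0, 2/3, 0]
  [2/3, 0, 2/5],
b = (-4/3, 14/15, -4/5).
Solving gives a_0 = 0, a_1 = 7/5, a_2 = -2, so
  g(x) = -2*x^2 + 7*x/5.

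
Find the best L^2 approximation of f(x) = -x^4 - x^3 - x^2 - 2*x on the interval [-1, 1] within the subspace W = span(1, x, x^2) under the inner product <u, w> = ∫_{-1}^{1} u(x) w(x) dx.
g(x) = -13*x^2/7 - 13*x/5 + 3/35

The best approximation g ∈ W is the orthogonal projection of f onto W. Writing g = a_0 + a_1 x + a_2 x^2, the coefficients solve the normal equations G · a = b where
  G_{ij} = <φ_i, φ_j> and b_i = <f, φ_i>, with φ_0 = 1, φ_1 = x, φ_2 = x^2.
G =
  [2, 0, 2/3]
  [0, 2/3, 0]
  [2/3, 0, 2/5],
b = (-16/15, -26/15, -24/35).
Solving gives a_0 = 3/35, a_1 = -13/5, a_2 = -13/7, so
  g(x) = -13*x^2/7 - 13*x/5 + 3/35.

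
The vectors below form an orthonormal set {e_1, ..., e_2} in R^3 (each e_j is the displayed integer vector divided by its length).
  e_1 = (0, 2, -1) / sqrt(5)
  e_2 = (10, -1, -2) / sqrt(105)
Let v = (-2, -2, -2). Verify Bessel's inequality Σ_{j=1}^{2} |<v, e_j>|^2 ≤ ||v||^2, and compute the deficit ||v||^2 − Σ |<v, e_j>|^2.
Σ |<v, e_j>|^2 = 8/3; ||v||^2 = 12; deficit = 28/3

Write each e_j = u_j / sqrt(<u_j, u_j>) where u_j is the displayed integer vector. Then <v, e_j> = <v, u_j> / sqrt(<u_j, u_j>), so |<v, e_j>|^2 = <v, u_j>^2 / <u_j, u_j>.
Coefficients: <v, e_1> = -2/sqrt(5), <v, e_2> = -14/sqrt(105).
Square and sum: Σ |<v, e_j>|^2 = 8/3.
Compute ||v||^2 = v·v = 12.
Deficit = 12 − 8/3 = 28/3 ≥ 0, confirming Bessel's inequality. (The deficit equals ||v − Σ <v,e_j> e_j||^2, the squared distance from v to span{e_j}.)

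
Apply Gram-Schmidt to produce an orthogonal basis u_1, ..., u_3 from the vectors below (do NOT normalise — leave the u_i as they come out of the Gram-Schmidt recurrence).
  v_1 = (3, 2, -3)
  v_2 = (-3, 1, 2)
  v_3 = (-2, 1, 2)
Orthogonal basis:
  u_1 = (3, 2, -3)
  u_2 = (-27/22, 24/11, 5/22)
  u_3 = (49/139, 21/139, 63/139)

Apply the Gram-Schmidt recurrence
  u_1 = v_1
  u_i = v_i − Σ_{j<i} ((v_i · u_j) / (u_j · u_j)) · u_j.

Step by step this gives:
  u_1 = (3, 2, -3)
  u_2 = (-27/22, 24/11, 5/22)
  u_3 = (49/139, 21/139, 63/139)

Orthogonality check:
  u_2 · u_1 = 0 (should be 0)
  u_3 · u_1 = 0 (should be 0)
  u_3 · u_2 = 0 (should be 0)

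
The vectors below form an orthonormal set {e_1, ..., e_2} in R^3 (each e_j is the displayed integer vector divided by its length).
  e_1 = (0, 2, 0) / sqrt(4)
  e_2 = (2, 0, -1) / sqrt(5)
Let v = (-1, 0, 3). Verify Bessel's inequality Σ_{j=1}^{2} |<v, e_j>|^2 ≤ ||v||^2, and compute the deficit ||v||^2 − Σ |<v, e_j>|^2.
Σ |<v, e_j>|^2 = 5; ||v||^2 = 10; deficit = 5

Write each e_j = u_j / sqrt(<u_j, u_j>) where u_j is the displayed integer vector. Then <v, e_j> = <v, u_j> / sqrt(<u_j, u_j>), so |<v, e_j>|^2 = <v, u_j>^2 / <u_j, u_j>.
Coefficients: <v, e_1> = 0/sqrt(4), <v, e_2> = -5/sqrt(5).
Square and sum: Σ |<v, e_j>|^2 = 5.
Compute ||v||^2 = v·v = 10.
Deficit = 10 − 5 = 5 ≥ 0, confirming Bessel's inequality. (The deficit equals ||v − Σ <v,e_j> e_j||^2, the squared distance from v to span{e_j}.)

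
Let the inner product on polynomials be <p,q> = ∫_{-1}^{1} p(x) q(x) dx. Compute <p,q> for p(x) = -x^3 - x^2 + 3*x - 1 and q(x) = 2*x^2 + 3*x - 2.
<p,q> = 8

Expand the product: p(x)·q(x) = -2*x^5 - 5*x^4 + 5*x^3 + 9*x^2 - 9*x + 2.
∫_{-1}^{1} of each monomial x^k gives [2/(k+1) if k even, 0 if k odd]. Integrating term-by-term (or equivalently evaluating the antiderivative F(x) = -x^6/3 - x^5 + 5*x^4/4 + 3*x^3 - 9*x^2/2 + 2*x at the endpoints):
  F(1) − F(−1) = 5/12 − (-91/12) = 8.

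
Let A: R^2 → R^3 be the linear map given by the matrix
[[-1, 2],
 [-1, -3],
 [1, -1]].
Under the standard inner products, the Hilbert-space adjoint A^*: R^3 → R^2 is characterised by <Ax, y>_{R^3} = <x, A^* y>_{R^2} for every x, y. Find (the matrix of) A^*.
A^* = A^T =
[[-1, -1, 1],
 [2, -3, -1]]

For real matrices with standard dot products, the defining identity <Ax, y> = <x, A^* y> gives (Ax)^T y = x^T (A^*) y, i.e. x^T A^T y = x^T (A^*) y. Since this holds for all x, y, we must have A^* = A^T. Therefore
A^* =
[[-1, -1, 1],
 [2, -3, -1]].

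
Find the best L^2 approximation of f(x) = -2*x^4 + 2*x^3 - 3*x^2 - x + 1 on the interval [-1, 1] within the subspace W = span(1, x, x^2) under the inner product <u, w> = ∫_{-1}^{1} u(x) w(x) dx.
g(x) = -33*x^2/7 + x/5 + 41/35

The best approximation g ∈ W is the orthogonal projection of f onto W. Writing g = a_0 + a_1 x + a_2 x^2, the coefficients solve the normal equations G · a = b where
  G_{ij} = <φ_i, φ_j> and b_i = <f, φ_i>, with φ_0 = 1, φ_1 = x, φ_2 = x^2.
G =
  [2, 0, 2/3]
  [0, 2/3, 0]
  [2/3, 0, 2/5],
b = (-4/5, 2/15, -116/105).
Solving gives a_0 = 41/35, a_1 = 1/5, a_2 = -33/7, so
  g(x) = -33*x^2/7 + x/5 + 41/35.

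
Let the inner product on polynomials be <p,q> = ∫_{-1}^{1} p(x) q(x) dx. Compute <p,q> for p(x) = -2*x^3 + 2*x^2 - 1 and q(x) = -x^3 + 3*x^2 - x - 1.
<p,q> = 256/105

Expand the product: p(x)·q(x) = 2*x^6 - 8*x^5 + 8*x^4 + x^3 - 5*x^2 + x + 1.
∫_{-1}^{1} of each monomial x^k gives [2/(k+1) if k even, 0 if k odd]. Integrating term-by-term (or equivalently evaluating the antiderivative F(x) = 2*x^7/7 - 4*x^6/3 + 8*x^5/5 + x^4/4 - 5*x^3/3 + x^2/2 + x at the endpoints):
  F(1) − F(−1) = 89/140 − (-757/420) = 256/105.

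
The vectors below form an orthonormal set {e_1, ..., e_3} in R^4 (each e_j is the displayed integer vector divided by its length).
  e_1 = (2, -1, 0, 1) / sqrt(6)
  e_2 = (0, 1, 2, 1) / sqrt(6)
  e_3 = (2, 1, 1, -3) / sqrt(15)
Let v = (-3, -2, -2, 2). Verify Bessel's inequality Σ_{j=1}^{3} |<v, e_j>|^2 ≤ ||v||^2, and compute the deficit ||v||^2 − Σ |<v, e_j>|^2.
Σ |<v, e_j>|^2 = 102/5; ||v||^2 = 21; deficit = 3/5

Write each e_j = u_j / sqrt(<u_j, u_j>) where u_j is the displayed integer vector. Then <v, e_j> = <v, u_j> / sqrt(<u_j, u_j>), so |<v, e_j>|^2 = <v, u_j>^2 / <u_j, u_j>.
Coefficients: <v, e_1> = -2/sqrt(6), <v, e_2> = -4/sqrt(6), <v, e_3> = -16/sqrt(15).
Square and sum: Σ |<v, e_j>|^2 = 102/5.
Compute ||v||^2 = v·v = 21.
Deficit = 21 − 102/5 = 3/5 ≥ 0, confirming Bessel's inequality. (The deficit equals ||v − Σ <v,e_j> e_j||^2, the squared distance from v to span{e_j}.)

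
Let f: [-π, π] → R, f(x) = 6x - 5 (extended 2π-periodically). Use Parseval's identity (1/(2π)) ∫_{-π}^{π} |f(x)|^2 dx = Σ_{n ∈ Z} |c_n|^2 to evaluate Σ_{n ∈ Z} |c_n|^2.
Σ |c_n|^2 = 12π^2 + 25

Expand and integrate term by term over [-π, π]:
  ∫ (6x)^2 dx = 36·(2π^3/3); ∫ 2·6·(-5)·x dx = 0 (odd integrand); ∫ (-5)^2 dx = 25·2π.
So (1/(2π)) ∫_{-π}^{π} (6x - 5)^2 dx = 36π^2/3 + 25 = 12π^2 + 25.
Parseval ⇒ Σ |c_n|^2 = 12π^2 + 25.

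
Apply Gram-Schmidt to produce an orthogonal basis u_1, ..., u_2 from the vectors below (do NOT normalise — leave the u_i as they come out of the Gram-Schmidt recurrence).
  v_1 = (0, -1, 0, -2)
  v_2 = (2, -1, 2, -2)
Orthogonal basis:
  u_1 = (0, -1, 0, -2)
  u_2 = (2, 0, 2, 0)

Apply the Gram-Schmidt recurrence
  u_1 = v_1
  u_i = v_i − Σ_{j<i} ((v_i · u_j) / (u_j · u_j)) · u_j.

Step by step this gives:
  u_1 = (0, -1, 0, -2)
  u_2 = (2, 0, 2, 0)

Orthogonality check:
  u_2 · u_1 = 0 (should be 0)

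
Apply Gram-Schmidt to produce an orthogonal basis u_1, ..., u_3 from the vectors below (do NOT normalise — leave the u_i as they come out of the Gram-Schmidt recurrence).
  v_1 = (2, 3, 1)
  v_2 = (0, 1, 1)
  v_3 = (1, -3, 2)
Orthogonal basis:
  u_1 = (2, 3, 1)
  u_2 = (-4/7, 1/7, 5/7)
  u_3 = (2, -2, 2)

Apply the Gram-Schmidt recurrence
  u_1 = v_1
  u_i = v_i − Σ_{j<i} ((v_i · u_j) / (u_j · u_j)) · u_j.

Step by step this gives:
  u_1 = (2, 3, 1)
  u_2 = (-4/7, 1/7, 5/7)
  u_3 = (2, -2, 2)

Orthogonality check:
  u_2 · u_1 = 0 (should be 0)
  u_3 · u_1 = 0 (should be 0)
  u_3 · u_2 = 0 (should be 0)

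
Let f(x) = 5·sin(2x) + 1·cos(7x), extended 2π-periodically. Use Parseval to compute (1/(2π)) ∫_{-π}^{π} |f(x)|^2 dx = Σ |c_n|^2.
Σ |c_n|^2 = 13

Expand |f|^2 and use orthogonality of {sin(nx), cos(mx)} on [-π, π]:
  ∫_{-π}^{π} sin(nx)^2 dx = π, ∫ cos(mx)^2 dx = π, and cross terms integrate to 0.
So ∫_{-π}^{π} f(x)^2 dx = 5^2 · π + 1^2 · π = (25 + 1)π.
Divide by 2π: (25 + 1)/2 = 13.
By Parseval, this equals Σ |c_n|^2.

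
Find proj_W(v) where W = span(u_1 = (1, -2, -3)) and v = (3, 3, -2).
proj_W(v) = (3/14, -3/7, -9/14)

Set up U = [u_1 | ... | u_1] ∈ R^(3×1). The projector onto W = col(U) is P = U (U^T U)^(-1) U^T.
Compute U^T U =
  [14],
and U^T v = (3).
Solve U^T U · c = U^T v for the coefficients: c = (3/14). The projection is proj_W(v) = U c.
Check: (v - proj_W(v)) · u_1 = 0  (should be 0).
Result: proj_W(v) = (3/14, -3/7, -9/14).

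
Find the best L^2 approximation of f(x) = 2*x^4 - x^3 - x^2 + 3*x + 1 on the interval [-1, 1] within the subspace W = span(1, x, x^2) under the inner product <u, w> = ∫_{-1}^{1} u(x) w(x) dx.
g(x) = 5*x^2/7 + 12*x/5 + 29/35

The best approximation g ∈ W is the orthogonal projection of f onto W. Writing g = a_0 + a_1 x + a_2 x^2, the coefficients solve the normal equations G · a = b where
  G_{ij} = <φ_i, φ_j> and b_i = <f, φ_i>, with φ_0 = 1, φ_1 = x, φ_2 = x^2.
G =
  [2, 0, 2/3]
  [0, 2/3, 0]
  [2/3, 0, 2/5],
b = (32/15, 8/5, 88/105).
Solving gives a_0 = 29/35, a_1 = 12/5, a_2 = 5/7, so
  g(x) = 5*x^2/7 + 12*x/5 + 29/35.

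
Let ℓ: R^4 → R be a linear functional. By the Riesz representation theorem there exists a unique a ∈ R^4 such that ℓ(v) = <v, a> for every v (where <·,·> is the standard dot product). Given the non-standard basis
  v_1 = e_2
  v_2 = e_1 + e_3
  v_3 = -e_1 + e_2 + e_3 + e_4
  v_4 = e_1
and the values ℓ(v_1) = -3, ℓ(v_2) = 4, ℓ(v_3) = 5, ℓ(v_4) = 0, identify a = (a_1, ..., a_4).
a = (0, -3, 4, 4)

Write a = (a_1, ..., a_4) in the standard basis. For each basis vector v_i, ℓ(v_i) = <v_i, a> is a linear equation in the a_j's. Collect the n equations into a matrix system V a = ℓ, where row i of V is v_i (expressed in the standard basis). Since V is invertible (lower-triangular with 1s on the diagonal, up to permutation), solve by back-substitution:
  V =
[[0, 1, 0, 0],
 [1, 0, 1, 0],
 [-1, 1, 1, 1],
 [1, 0, 0, 0]]
  V a = (-3, 4, 5, 0)
Solving gives a = (0, -3, 4, 4).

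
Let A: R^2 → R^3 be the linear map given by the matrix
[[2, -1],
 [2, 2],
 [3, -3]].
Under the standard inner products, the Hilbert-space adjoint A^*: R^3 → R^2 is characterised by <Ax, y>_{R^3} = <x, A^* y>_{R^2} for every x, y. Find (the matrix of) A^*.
A^* = A^T =
[[2, 2, 3],
 [-1, 2, -3]]

For real matrices with standard dot products, the defining identity <Ax, y> = <x, A^* y> gives (Ax)^T y = x^T (A^*) y, i.e. x^T A^T y = x^T (A^*) y. Since this holds for all x, y, we must have A^* = A^T. Therefore
A^* =
[[2, 2, 3],
 [-1, 2, -3]].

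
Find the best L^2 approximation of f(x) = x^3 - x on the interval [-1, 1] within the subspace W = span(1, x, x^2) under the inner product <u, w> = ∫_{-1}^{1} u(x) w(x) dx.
g(x) = -2*x/5

The best approximation g ∈ W is the orthogonal projection of f onto W. Writing g = a_0 + a_1 x + a_2 x^2, the coefficients solve the normal equations G · a = b where
  G_{ij} = <φ_i, φ_j> and b_i = <f, φ_i>, with φ_0 = 1, φ_1 = x, φ_2 = x^2.
G =
  [2, 0, 2/3]
  [0, 2/3, 0]
  [2/3, 0, 2/5],
b = (0, -4/15, 0).
Solving gives a_0 = 0, a_1 = -2/5, a_2 = 0, so
  g(x) = -2*x/5.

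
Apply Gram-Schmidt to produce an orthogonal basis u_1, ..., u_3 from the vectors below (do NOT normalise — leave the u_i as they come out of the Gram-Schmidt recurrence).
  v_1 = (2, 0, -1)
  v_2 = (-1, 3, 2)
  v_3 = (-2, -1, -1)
Orthogonal basis:
  u_1 = (2, 0, -1)
  u_2 = (3/5, 3, 6/5)
  u_3 = (-1/2, 1/2, -1)

Apply the Gram-Schmidt recurrence
  u_1 = v_1
  u_i = v_i − Σ_{j<i} ((v_i · u_j) / (u_j · u_j)) · u_j.

Step by step this gives:
  u_1 = (2, 0, -1)
  u_2 = (3/5, 3, 6/5)
  u_3 = (-1/2, 1/2, -1)

Orthogonality check:
  u_2 · u_1 = 0 (should be 0)
  u_3 · u_1 = 0 (should be 0)
  u_3 · u_2 = 0 (should be 0)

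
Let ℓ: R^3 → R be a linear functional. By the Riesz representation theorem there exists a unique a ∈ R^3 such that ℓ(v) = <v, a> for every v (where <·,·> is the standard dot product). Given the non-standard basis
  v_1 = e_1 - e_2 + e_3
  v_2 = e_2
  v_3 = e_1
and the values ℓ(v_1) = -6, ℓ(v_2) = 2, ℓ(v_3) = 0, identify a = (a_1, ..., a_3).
a = (0, 2, -4)

Write a = (a_1, ..., a_3) in the standard basis. For each basis vector v_i, ℓ(v_i) = <v_i, a> is a linear equation in the a_j's. Collect the n equations into a matrix system V a = ℓ, where row i of V is v_i (expressed in the standard basis). Since V is invertible (lower-triangular with 1s on the diagonal, up to permutation), solve by back-substitution:
  V =
[[1, -1, 1],
 [0, 1, 0],
 [1, 0, 0]]
  V a = (-6, 2, 0)
Solving gives a = (0, 2, -4).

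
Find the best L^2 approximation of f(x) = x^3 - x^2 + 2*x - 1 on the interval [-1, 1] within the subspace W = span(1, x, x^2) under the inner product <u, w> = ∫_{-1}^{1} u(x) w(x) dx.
g(x) = -x^2 + 13*x/5 - 1

The best approximation g ∈ W is the orthogonal projection of f onto W. Writing g = a_0 + a_1 x + a_2 x^2, the coefficients solve the normal equations G · a = b where
  G_{ij} = <φ_i, φ_j> and b_i = <f, φ_i>, with φ_0 = 1, φ_1 = x, φ_2 = x^2.
G =
  [2, 0, 2/3]
  [0, 2/3, 0]
  [2/3, 0, 2/5],
b = (-8/3, 26/15, -16/15).
Solving gives a_0 = -1, a_1 = 13/5, a_2 = -1, so
  g(x) = -x^2 + 13*x/5 - 1.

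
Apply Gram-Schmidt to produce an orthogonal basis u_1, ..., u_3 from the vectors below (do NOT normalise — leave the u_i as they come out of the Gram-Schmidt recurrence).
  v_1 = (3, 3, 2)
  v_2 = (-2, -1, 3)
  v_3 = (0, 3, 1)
Orthogonal basis:
  u_1 = (3, 3, 2)
  u_2 = (-35/22, -13/22, 36/11)
  u_3 = (-396/299, 36/23, -108/299)

Apply the Gram-Schmidt recurrence
  u_1 = v_1
  u_i = v_i − Σ_{j<i} ((v_i · u_j) / (u_j · u_j)) · u_j.

Step by step this gives:
  u_1 = (3, 3, 2)
  u_2 = (-35/22, -13/22, 36/11)
  u_3 = (-396/299, 36/23, -108/299)

Orthogonality check:
  u_2 · u_1 = 0 (should be 0)
  u_3 · u_1 = 0 (should be 0)
  u_3 · u_2 = 0 (should be 0)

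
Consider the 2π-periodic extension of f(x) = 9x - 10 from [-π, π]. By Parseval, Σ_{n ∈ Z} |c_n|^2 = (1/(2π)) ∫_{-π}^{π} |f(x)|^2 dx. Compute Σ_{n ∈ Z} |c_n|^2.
Σ |c_n|^2 = 27π^2 + 100

Expand and integrate term by term over [-π, π]:
  ∫ (9x)^2 dx = 81·(2π^3/3); ∫ 2·9·(-10)·x dx = 0 (odd integrand); ∫ (-10)^2 dx = 100·2π.
So (1/(2π)) ∫_{-π}^{π} (9x - 10)^2 dx = 81π^2/3 + 100 = 27π^2 + 100.
Parseval ⇒ Σ |c_n|^2 = 27π^2 + 100.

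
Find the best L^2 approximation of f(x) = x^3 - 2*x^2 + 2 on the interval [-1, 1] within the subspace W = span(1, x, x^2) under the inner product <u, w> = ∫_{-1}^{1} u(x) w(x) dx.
g(x) = -2*x^2 + 3*x/5 + 2

The best approximation g ∈ W is the orthogonal projection of f onto W. Writing g = a_0 + a_1 x + a_2 x^2, the coefficients solve the normal equations G · a = b where
  G_{ij} = <φ_i, φ_j> and b_i = <f, φ_i>, with φ_0 = 1, φ_1 = x, φ_2 = x^2.
G =
  [2, 0, 2/3]
  [0, 2/3, 0]
  [2/3, 0, 2/5],
b = (8/3, 2/5, 8/15).
Solving gives a_0 = 2, a_1 = 3/5, a_2 = -2, so
  g(x) = -2*x^2 + 3*x/5 + 2.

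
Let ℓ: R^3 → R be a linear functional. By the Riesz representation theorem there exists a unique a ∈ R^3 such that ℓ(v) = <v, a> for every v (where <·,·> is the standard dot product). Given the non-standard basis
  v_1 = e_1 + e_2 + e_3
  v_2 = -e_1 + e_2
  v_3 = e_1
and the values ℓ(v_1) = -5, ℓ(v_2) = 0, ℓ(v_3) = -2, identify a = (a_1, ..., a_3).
a = (-2, -2, -1)

Write a = (a_1, ..., a_3) in the standard basis. For each basis vector v_i, ℓ(v_i) = <v_i, a> is a linear equation in the a_j's. Collect the n equations into a matrix system V a = ℓ, where row i of V is v_i (expressed in the standard basis). Since V is invertible (lower-triangular with 1s on the diagonal, up to permutation), solve by back-substitution:
  V =
[[1, 1, 1],
 [-1, 1, 0],
 [1, 0, 0]]
  V a = (-5, 0, -2)
Solving gives a = (-2, -2, -1).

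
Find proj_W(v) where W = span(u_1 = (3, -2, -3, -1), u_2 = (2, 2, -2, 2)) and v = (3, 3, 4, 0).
proj_W(v) = (-53/83, 157/83, 53/83, 115/83)

Set up U = [u_1 | ... | u_2] ∈ R^(4×2). The projector onto W = col(U) is P = U (U^T U)^(-1) U^T.
Compute U^T U =
  [23, 6]
  [6, 16],
and U^T v = (-9, 4).
Solve U^T U · c = U^T v for the coefficients: c = (-42/83, 73/166). The projection is proj_W(v) = U c.
Check: (v - proj_W(v)) · u_1 = 0  (should be 0).
Check: (v - proj_W(v)) · u_2 = 0  (should be 0).
Result: proj_W(v) = (-53/83, 157/83, 53/83, 115/83).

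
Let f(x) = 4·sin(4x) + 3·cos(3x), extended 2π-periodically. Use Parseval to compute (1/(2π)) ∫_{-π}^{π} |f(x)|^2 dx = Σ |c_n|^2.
Σ |c_n|^2 = 25/2

Expand |f|^2 and use orthogonality of {sin(nx), cos(mx)} on [-π, π]:
  ∫_{-π}^{π} sin(nx)^2 dx = π, ∫ cos(mx)^2 dx = π, and cross terms integrate to 0.
So ∫_{-π}^{π} f(x)^2 dx = 4^2 · π + 3^2 · π = (16 + 9)π.
Divide by 2π: (16 + 9)/2 = 25/2.
By Parseval, this equals Σ |c_n|^2.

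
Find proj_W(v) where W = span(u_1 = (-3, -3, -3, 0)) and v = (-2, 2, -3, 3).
proj_W(v) = (-1, -1, -1, 0)

Set up U = [u_1 | ... | u_1] ∈ R^(4×1). The projector onto W = col(U) is P = U (U^T U)^(-1) U^T.
Compute U^T U =
  [27],
and U^T v = (9).
Solve U^T U · c = U^T v for the coefficients: c = (1/3). The projection is proj_W(v) = U c.
Check: (v - proj_W(v)) · u_1 = 0  (should be 0).
Result: proj_W(v) = (-1, -1, -1, 0).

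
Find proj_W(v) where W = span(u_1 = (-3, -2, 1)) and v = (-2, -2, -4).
proj_W(v) = (-9/7, -6/7, 3/7)

Set up U = [u_1 | ... | u_1] ∈ R^(3×1). The projector onto W = col(U) is P = U (U^T U)^(-1) U^T.
Compute U^T U =
  [14],
and U^T v = (6).
Solve U^T U · c = U^T v for the coefficients: c = (3/7). The projection is proj_W(v) = U c.
Check: (v - proj_W(v)) · u_1 = 0  (should be 0).
Result: proj_W(v) = (-9/7, -6/7, 3/7).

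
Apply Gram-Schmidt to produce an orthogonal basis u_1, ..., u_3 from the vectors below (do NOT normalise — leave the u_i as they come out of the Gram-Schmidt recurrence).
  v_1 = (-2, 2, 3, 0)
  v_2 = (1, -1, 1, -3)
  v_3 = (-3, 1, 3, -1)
Orthogonal basis:
  u_1 = (-2, 2, 3, 0)
  u_2 = (15/17, -15/17, 20/17, -3)
  u_3 = (-248/203, -158/203, -60/203, -50/203)

Apply the Gram-Schmidt recurrence
  u_1 = v_1
  u_i = v_i − Σ_{j<i} ((v_i · u_j) / (u_j · u_j)) · u_j.

Step by step this gives:
  u_1 = (-2, 2, 3, 0)
  u_2 = (15/17, -15/17, 20/17, -3)
  u_3 = (-248/203, -158/203, -60/203, -50/203)

Orthogonality check:
  u_2 · u_1 = 0 (should be 0)
  u_3 · u_1 = 0 (should be 0)
  u_3 · u_2 = 0 (should be 0)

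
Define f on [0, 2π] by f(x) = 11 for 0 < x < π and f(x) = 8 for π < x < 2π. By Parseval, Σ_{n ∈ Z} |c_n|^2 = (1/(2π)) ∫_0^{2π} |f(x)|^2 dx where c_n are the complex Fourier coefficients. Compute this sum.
Σ |c_n|^2 = 185/2

Parseval equates the L^2 energy of f (normalised by 1/(2π)) with the ℓ^2 sum of its Fourier coefficients: (1/(2π)) ∫_0^{2π} |f|^2 = Σ |c_n|^2.
Compute the left side: (1/(2π)) [∫_0^π 11^2 dx + ∫_π^{2π} 8^2 dx] = (1/(2π)) · (121π + 64π) = (121 + 64)/2 = 185/2.
So Σ_{n ∈ Z} |c_n|^2 = 185/2.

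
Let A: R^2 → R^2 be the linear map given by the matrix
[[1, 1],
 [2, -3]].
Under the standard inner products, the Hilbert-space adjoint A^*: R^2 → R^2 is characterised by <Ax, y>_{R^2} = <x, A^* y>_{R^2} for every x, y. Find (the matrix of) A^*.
A^* = A^T =
[[1, 2],
 [1, -3]]

For real matrices with standard dot products, the defining identity <Ax, y> = <x, A^* y> gives (Ax)^T y = x^T (A^*) y, i.e. x^T A^T y = x^T (A^*) y. Since this holds for all x, y, we must have A^* = A^T. Therefore
A^* =
[[1, 2],
 [1, -3]].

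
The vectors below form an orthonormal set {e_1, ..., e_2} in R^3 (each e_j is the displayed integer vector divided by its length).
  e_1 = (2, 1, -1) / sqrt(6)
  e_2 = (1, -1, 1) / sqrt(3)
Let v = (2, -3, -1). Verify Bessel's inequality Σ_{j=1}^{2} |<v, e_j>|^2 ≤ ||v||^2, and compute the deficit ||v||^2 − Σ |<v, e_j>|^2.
Σ |<v, e_j>|^2 = 6; ||v||^2 = 14; deficit = 8

Write each e_j = u_j / sqrt(<u_j, u_j>) where u_j is the displayed integer vector. Then <v, e_j> = <v, u_j> / sqrt(<u_j, u_j>), so |<v, e_j>|^2 = <v, u_j>^2 / <u_j, u_j>.
Coefficients: <v, e_1> = 2/sqrt(6), <v, e_2> = 4/sqrt(3).
Square and sum: Σ |<v, e_j>|^2 = 6.
Compute ||v||^2 = v·v = 14.
Deficit = 14 − 6 = 8 ≥ 0, confirming Bessel's inequality. (The deficit equals ||v − Σ <v,e_j> e_j||^2, the squared distance from v to span{e_j}.)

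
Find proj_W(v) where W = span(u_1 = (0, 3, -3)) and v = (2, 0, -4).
proj_W(v) = (0, 2, -2)

Set up U = [u_1 | ... | u_1] ∈ R^(3×1). The projector onto W = col(U) is P = U (U^T U)^(-1) U^T.
Compute U^T U =
  [18],
and U^T v = (12).
Solve U^T U · c = U^T v for the coefficients: c = (2/3). The projection is proj_W(v) = U c.
Check: (v - proj_W(v)) · u_1 = 0  (should be 0).
Result: proj_W(v) = (0, 2, -2).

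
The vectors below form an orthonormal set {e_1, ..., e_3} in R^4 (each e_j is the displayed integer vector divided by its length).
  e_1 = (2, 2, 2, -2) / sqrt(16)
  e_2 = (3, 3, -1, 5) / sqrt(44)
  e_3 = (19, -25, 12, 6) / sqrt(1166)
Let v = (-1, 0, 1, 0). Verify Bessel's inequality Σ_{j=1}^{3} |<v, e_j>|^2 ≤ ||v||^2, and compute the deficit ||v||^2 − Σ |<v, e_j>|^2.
Σ |<v, e_j>|^2 = 43/106; ||v||^2 = 2; deficit = 169/106

Write each e_j = u_j / sqrt(<u_j, u_j>) where u_j is the displayed integer vector. Then <v, e_j> = <v, u_j> / sqrt(<u_j, u_j>), so |<v, e_j>|^2 = <v, u_j>^2 / <u_j, u_j>.
Coefficients: <v, e_1> = 0/sqrt(16), <v, e_2> = -4/sqrt(44), <v, e_3> = -7/sqrt(1166).
Square and sum: Σ |<v, e_j>|^2 = 43/106.
Compute ||v||^2 = v·v = 2.
Deficit = 2 − 43/106 = 169/106 ≥ 0, confirming Bessel's inequality. (The deficit equals ||v − Σ <v,e_j> e_j||^2, the squared distance from v to span{e_j}.)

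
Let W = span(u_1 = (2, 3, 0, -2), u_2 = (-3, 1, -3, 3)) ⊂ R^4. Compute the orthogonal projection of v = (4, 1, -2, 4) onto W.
proj_W(v) = (-144/395, 587/395, -438/395, 144/395)

Set up U = [u_1 | ... | u_2] ∈ R^(4×2). The projector onto W = col(U) is P = U (U^T U)^(-1) U^T.
Compute U^T U =
  [17, -9]
  [-9, 28],
and U^T v = (3, 7).
Solve U^T U · c = U^T v for the coefficients: c = (147/395, 146/395). The projection is proj_W(v) = U c.
Check: (v - proj_W(v)) · u_1 = 0  (should be 0).
Check: (v - proj_W(v)) · u_2 = 0  (should be 0).
Result: proj_W(v) = (-144/395, 587/395, -438/395, 144/395).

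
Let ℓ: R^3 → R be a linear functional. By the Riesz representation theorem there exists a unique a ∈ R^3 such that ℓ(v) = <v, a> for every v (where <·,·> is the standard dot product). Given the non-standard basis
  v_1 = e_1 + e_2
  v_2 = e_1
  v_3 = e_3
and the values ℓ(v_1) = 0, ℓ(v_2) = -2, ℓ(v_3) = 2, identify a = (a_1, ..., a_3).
a = (-2, 2, 2)

Write a = (a_1, ..., a_3) in the standard basis. For each basis vector v_i, ℓ(v_i) = <v_i, a> is a linear equation in the a_j's. Collect the n equations into a matrix system V a = ℓ, where row i of V is v_i (expressed in the standard basis). Since V is invertible (lower-triangular with 1s on the diagonal, up to permutation), solve by back-substitution:
  V =
[[1, 1, 0],
 [1, 0, 0],
 [0, 0, 1]]
  V a = (0, -2, 2)
Solving gives a = (-2, 2, 2).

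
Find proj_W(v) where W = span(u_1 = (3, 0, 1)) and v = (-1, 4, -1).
proj_W(v) = (-6/5, 0, -2/5)

Set up U = [u_1 | ... | u_1] ∈ R^(3×1). The projector onto W = col(U) is P = U (U^T U)^(-1) U^T.
Compute U^T U =
  [10],
and U^T v = (-4).
Solve U^T U · c = U^T v for the coefficients: c = (-2/5). The projection is proj_W(v) = U c.
Check: (v - proj_W(v)) · u_1 = 0  (should be 0).
Result: proj_W(v) = (-6/5, 0, -2/5).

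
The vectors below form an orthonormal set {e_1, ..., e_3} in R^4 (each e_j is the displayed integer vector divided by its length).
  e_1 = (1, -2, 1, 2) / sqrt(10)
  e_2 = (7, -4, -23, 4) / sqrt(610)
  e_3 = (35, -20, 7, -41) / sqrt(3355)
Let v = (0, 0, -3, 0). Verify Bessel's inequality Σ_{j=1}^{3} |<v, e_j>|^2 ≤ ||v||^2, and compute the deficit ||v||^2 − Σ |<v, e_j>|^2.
Σ |<v, e_j>|^2 = 486/55; ||v||^2 = 9; deficit = 9/55

Write each e_j = u_j / sqrt(<u_j, u_j>) where u_j is the displayed integer vector. Then <v, e_j> = <v, u_j> / sqrt(<u_j, u_j>), so |<v, e_j>|^2 = <v, u_j>^2 / <u_j, u_j>.
Coefficients: <v, e_1> = -3/sqrt(10), <v, e_2> = 69/sqrt(610), <v, e_3> = -21/sqrt(3355).
Square and sum: Σ |<v, e_j>|^2 = 486/55.
Compute ||v||^2 = v·v = 9.
Deficit = 9 − 486/55 = 9/55 ≥ 0, confirming Bessel's inequality. (The deficit equals ||v − Σ <v,e_j> e_j||^2, the squared distance from v to span{e_j}.)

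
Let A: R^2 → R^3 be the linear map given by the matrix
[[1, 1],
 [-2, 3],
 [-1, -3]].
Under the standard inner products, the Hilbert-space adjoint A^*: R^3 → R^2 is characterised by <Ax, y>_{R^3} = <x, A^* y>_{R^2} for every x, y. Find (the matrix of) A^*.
A^* = A^T =
[[1, -2, -1],
 [1, 3, -3]]

For real matrices with standard dot products, the defining identity <Ax, y> = <x, A^* y> gives (Ax)^T y = x^T (A^*) y, i.e. x^T A^T y = x^T (A^*) y. Since this holds for all x, y, we must have A^* = A^T. Therefore
A^* =
[[1, -2, -1],
 [1, 3, -3]].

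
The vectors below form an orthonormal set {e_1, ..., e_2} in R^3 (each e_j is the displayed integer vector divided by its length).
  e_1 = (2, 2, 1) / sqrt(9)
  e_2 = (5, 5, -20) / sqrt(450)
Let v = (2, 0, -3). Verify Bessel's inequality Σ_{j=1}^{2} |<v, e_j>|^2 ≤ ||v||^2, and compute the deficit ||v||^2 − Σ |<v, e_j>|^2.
Σ |<v, e_j>|^2 = 11; ||v||^2 = 13; deficit = 2

Write each e_j = u_j / sqrt(<u_j, u_j>) where u_j is the displayed integer vector. Then <v, e_j> = <v, u_j> / sqrt(<u_j, u_j>), so |<v, e_j>|^2 = <v, u_j>^2 / <u_j, u_j>.
Coefficients: <v, e_1> = 1/sqrt(9), <v, e_2> = 70/sqrt(450).
Square and sum: Σ |<v, e_j>|^2 = 11.
Compute ||v||^2 = v·v = 13.
Deficit = 13 − 11 = 2 ≥ 0, confirming Bessel's inequality. (The deficit equals ||v − Σ <v,e_j> e_j||^2, the squared distance from v to span{e_j}.)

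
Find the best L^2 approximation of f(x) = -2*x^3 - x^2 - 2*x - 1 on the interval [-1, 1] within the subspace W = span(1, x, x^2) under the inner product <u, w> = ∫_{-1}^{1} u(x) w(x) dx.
g(x) = -x^2 - 16*x/5 - 1

The best approximation g ∈ W is the orthogonal projection of f onto W. Writing g = a_0 + a_1 x + a_2 x^2, the coefficients solve the normal equations G · a = b where
  G_{ij} = <φ_i, φ_j> and b_i = <f, φ_i>, with φ_0 = 1, φ_1 = x, φ_2 = x^2.
G =
  [2, 0, 2/3]
  [0, 2/3, 0]
  [2/3, 0, 2/5],
b = (-8/3, -32/15, -16/15).
Solving gives a_0 = -1, a_1 = -16/5, a_2 = -1, so
  g(x) = -x^2 - 16*x/5 - 1.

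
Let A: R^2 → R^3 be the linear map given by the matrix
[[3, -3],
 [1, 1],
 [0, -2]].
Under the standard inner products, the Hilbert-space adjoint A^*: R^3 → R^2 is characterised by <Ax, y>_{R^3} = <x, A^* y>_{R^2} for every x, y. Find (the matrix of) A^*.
A^* = A^T =
[[3, 1, 0],
 [-3, 1, -2]]

For real matrices with standard dot products, the defining identity <Ax, y> = <x, A^* y> gives (Ax)^T y = x^T (A^*) y, i.e. x^T A^T y = x^T (A^*) y. Since this holds for all x, y, we must have A^* = A^T. Therefore
A^* =
[[3, 1, 0],
 [-3, 1, -2]].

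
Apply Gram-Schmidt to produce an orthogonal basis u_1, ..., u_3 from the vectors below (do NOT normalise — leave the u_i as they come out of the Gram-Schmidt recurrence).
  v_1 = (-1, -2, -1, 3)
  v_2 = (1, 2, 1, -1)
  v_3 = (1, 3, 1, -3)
Orthogonal basis:
  u_1 = (-1, -2, -1, 3)
  u_2 = (2/5, 4/5, 2/5, 4/5)
  u_3 = (-1/3, 1/3, -1/3, 0)

Apply the Gram-Schmidt recurrence
  u_1 = v_1
  u_i = v_i − Σ_{j<i} ((v_i · u_j) / (u_j · u_j)) · u_j.

Step by step this gives:
  u_1 = (-1, -2, -1, 3)
  u_2 = (2/5, 4/5, 2/5, 4/5)
  u_3 = (-1/3, 1/3, -1/3, 0)

Orthogonality check:
  u_2 · u_1 = 0 (should be 0)
  u_3 · u_1 = 0 (should be 0)
  u_3 · u_2 = 0 (should be 0)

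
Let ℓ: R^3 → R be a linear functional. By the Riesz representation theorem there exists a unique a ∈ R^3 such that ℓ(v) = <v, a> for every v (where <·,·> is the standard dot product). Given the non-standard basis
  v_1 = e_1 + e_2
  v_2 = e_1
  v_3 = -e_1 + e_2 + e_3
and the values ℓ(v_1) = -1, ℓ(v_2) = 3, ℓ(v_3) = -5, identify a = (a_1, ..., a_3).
a = (3, -4, 2)

Write a = (a_1, ..., a_3) in the standard basis. For each basis vector v_i, ℓ(v_i) = <v_i, a> is a linear equation in the a_j's. Collect the n equations into a matrix system V a = ℓ, where row i of V is v_i (expressed in the standard basis). Since V is invertible (lower-triangular with 1s on the diagonal, up to permutation), solve by back-substitution:
  V =
[[1, 1, 0],
 [1, 0, 0],
 [-1, 1, 1]]
  V a = (-1, 3, -5)
Solving gives a = (3, -4, 2).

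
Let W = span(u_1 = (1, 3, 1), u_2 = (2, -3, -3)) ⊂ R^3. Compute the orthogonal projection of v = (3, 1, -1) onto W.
proj_W(v) = (201/71, 81/71, -89/71)

Set up U = [u_1 | ... | u_2] ∈ R^(3×2). The projector onto W = col(U) is P = U (U^T U)^(-1) U^T.
Compute U^T U =
  [11, -10]
  [-10, 22],
and U^T v = (5, 6).
Solve U^T U · c = U^T v for the coefficients: c = (85/71, 58/71). The projection is proj_W(v) = U c.
Check: (v - proj_W(v)) · u_1 = 0  (should be 0).
Check: (v - proj_W(v)) · u_2 = 0  (should be 0).
Result: proj_W(v) = (201/71, 81/71, -89/71).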